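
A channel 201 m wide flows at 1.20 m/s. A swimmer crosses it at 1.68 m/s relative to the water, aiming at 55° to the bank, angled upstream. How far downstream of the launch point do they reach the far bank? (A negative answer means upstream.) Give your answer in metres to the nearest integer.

Perpendicular speed = 1.376 m/s; crossing time = 201 / 1.376 = 146.057 s.
Net downstream speed = 0.236 m/s.
Drift = 0.236 × 146.057 = 34.527 m (downstream).

35 m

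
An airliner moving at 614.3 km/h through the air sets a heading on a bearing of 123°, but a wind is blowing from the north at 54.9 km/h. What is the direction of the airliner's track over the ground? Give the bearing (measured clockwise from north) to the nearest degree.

127°

Taking east as x and north as y: velocity relative to the air = (515.195, -334.572) km/h; the air relative to ground = (0.000, -54.900) km/h.
Velocity relative to ground = (515.195, -334.572) + (0.000, -54.900) = (515.195, -389.472) km/h.
Bearing = atan2(515.20, -389.47) = 127.09° clockwise from north.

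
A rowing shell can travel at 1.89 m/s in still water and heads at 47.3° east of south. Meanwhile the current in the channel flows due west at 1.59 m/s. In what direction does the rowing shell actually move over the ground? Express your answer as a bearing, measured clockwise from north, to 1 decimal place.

Taking east as x and north as y: velocity relative to the water = (1.389, -1.282) m/s; the water relative to ground = (-1.590, 0.000) m/s.
Velocity relative to ground = (1.389, -1.282) + (-1.590, 0.000) = (-0.201, -1.282) m/s.
Bearing = atan2(-0.20, -1.28) = 188.91° clockwise from north.

188.9°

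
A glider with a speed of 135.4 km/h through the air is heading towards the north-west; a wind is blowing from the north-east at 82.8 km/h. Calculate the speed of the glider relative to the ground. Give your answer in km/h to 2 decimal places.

158.71 km/h

Taking east as x and north as y: velocity relative to the air = (-95.742, 95.742) km/h; the air relative to ground = (-58.548, -58.548) km/h.
Velocity relative to ground = (-95.742, 95.742) + (-58.548, -58.548) = (-154.291, 37.194) km/h.
Speed = |(-154.291, 37.194)| = 158.710 km/h.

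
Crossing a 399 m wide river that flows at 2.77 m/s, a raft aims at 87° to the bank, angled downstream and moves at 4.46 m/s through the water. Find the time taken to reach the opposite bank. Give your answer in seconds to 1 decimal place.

89.6 s

The component of the raft's velocity perpendicular to the bank is 4.46 × sin 87° = 4.454 m/s.
The flow acts along the bank and has no component across it.
Time = 399 / 4.454 = 89.585 s.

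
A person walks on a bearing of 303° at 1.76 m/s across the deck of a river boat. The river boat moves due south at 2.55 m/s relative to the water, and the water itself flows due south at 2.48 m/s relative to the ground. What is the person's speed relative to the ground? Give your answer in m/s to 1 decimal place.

In east/north components (m/s): person relative to river boat = (-1.476, 0.959); river boat relative to water = (0.000, -2.550); water relative to ground = (0.000, -2.480).
Sum = (-1.476, -4.071) m/s.
Speed = |(-1.476, -4.071)| = 4.331 m/s.

4.3 m/s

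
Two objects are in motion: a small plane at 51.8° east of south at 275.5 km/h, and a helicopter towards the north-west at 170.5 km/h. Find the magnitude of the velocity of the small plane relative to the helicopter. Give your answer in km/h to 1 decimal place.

445.3 km/h

Taking east as x and north as y: small plane velocity = (216.504, -170.372) km/h; helicopter velocity = (-120.562, 120.562) km/h.
Velocity of small plane relative to helicopter = (216.504, -170.372) − (-120.562, 120.562) = (337.065, -290.933) km/h.
Magnitude = |(337.065, -290.933)| = 445.259 km/h.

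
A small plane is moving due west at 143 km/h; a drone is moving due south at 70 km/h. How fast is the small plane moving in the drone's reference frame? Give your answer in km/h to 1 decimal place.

Taking east as x and north as y: small plane velocity = (-143.000, 0.000) km/h; drone velocity = (0.000, -70.000) km/h.
Velocity of small plane relative to drone = (-143.000, 0.000) − (0.000, -70.000) = (-143.000, 70.000) km/h.
Magnitude = |(-143.000, 70.000)| = 159.214 km/h.

159.2 km/h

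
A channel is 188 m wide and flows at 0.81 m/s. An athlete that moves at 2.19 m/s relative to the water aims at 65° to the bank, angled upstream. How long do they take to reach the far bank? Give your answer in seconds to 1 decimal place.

94.7 s

The component of the athlete's velocity perpendicular to the bank is 2.19 × sin 65° = 1.985 m/s.
The current is parallel to the bank, so it does not affect the crossing time.
Time = 188 / 1.985 = 94.719 s.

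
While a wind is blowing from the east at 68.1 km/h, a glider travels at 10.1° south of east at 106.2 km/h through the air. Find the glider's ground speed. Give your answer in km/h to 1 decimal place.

40.9 km/h

Taking east as x and north as y: velocity relative to the air = (104.554, -18.624) km/h; the air relative to ground = (-68.100, 0.000) km/h.
Velocity relative to ground = (104.554, -18.624) + (-68.100, 0.000) = (36.454, -18.624) km/h.
Speed = |(36.454, -18.624)| = 40.936 km/h.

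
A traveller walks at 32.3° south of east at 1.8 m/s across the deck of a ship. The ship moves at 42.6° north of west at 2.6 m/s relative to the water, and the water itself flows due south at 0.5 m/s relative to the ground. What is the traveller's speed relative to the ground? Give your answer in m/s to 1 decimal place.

0.5 m/s

In east/north components (m/s): traveller relative to ship = (1.521, -0.962); ship relative to water = (-1.914, 1.760); water relative to ground = (0.000, -0.500).
Sum = (-0.392, 0.298) m/s.
Speed = |(-0.392, 0.298)| = 0.493 m/s.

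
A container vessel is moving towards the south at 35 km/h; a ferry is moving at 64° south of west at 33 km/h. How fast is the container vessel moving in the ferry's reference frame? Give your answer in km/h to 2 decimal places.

15.42 km/h

Taking east as x and north as y: container vessel velocity = (0.000, -35.000) km/h; ferry velocity = (-14.466, -29.660) km/h.
Velocity of container vessel relative to ferry = (0.000, -35.000) − (-14.466, -29.660) = (14.466, -5.340) km/h.
Magnitude = |(14.466, -5.340)| = 15.420 km/h.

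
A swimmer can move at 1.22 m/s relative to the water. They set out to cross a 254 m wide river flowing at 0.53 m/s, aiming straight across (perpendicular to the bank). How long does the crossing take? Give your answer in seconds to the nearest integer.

208 s

The component of the swimmer's velocity perpendicular to the bank is 1.22 m/s.
The flow acts along the bank and has no component across it.
Time = 254 / 1.220 = 208.197 s.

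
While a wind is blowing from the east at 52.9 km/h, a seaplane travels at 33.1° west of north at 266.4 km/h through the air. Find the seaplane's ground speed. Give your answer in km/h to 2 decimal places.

298.60 km/h

Taking east as x and north as y: velocity relative to the air = (-145.482, 223.168) km/h; the air relative to ground = (-52.900, 0.000) km/h.
Velocity relative to ground = (-145.482, 223.168) + (-52.900, 0.000) = (-198.382, 223.168) km/h.
Speed = |(-198.382, 223.168)| = 298.596 km/h.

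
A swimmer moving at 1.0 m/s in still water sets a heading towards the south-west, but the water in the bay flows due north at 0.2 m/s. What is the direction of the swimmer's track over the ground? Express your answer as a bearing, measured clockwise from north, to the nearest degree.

234°

Taking east as x and north as y: velocity relative to the water = (-0.707, -0.707) m/s; the water relative to ground = (0.000, 0.200) m/s.
Velocity relative to ground = (-0.707, -0.707) + (0.000, 0.200) = (-0.707, -0.507) m/s.
Bearing = atan2(-0.71, -0.51) = 234.35° clockwise from north.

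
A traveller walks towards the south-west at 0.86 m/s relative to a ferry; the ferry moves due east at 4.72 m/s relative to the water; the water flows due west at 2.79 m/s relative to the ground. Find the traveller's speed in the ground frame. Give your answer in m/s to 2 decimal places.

1.46 m/s

In east/north components (m/s): traveller relative to ferry = (-0.608, -0.608); ferry relative to water = (4.720, 0.000); water relative to ground = (-2.790, 0.000).
Sum = (1.322, -0.608) m/s.
Speed = |(1.322, -0.608)| = 1.455 m/s.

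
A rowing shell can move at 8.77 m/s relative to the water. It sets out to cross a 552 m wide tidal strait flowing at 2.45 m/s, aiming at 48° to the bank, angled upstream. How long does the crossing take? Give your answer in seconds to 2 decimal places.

The component of the rowing shell's velocity perpendicular to the bank is 8.77 × sin 48° = 6.517 m/s.
The flow acts along the bank and has no component across it.
Time = 552 / 6.517 = 84.697 s.

84.70 s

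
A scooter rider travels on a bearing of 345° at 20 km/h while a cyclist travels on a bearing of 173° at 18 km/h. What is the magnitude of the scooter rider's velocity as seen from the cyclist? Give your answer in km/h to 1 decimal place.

Taking east as x and north as y: scooter rider velocity = (-5.176, 19.319) km/h; cyclist velocity = (2.194, -17.866) km/h.
Velocity of scooter rider relative to cyclist = (-5.176, 19.319) − (2.194, -17.866) = (-7.370, 37.184) km/h.
Magnitude = |(-7.370, 37.184)| = 37.908 km/h.

37.9 km/h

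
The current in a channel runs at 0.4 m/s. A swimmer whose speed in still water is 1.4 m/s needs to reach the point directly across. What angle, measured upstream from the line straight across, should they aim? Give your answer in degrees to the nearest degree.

To cancel the current, the upstream component of the swimmer's velocity must equal the flow: 1.4 sin θ = 0.4.
sin θ = 0.4 / 1.4 = 0.2857.
θ = arcsin(0.2857) = 16.602°.

17°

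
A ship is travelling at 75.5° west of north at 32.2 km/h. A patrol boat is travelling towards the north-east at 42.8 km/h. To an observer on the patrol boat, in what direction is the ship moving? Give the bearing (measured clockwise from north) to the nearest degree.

Taking east as x and north as y: ship velocity = (-31.174, 8.062) km/h; patrol boat velocity = (30.264, 30.264) km/h.
Velocity of ship relative to patrol boat = (-31.174, 8.062) − (30.264, 30.264) = (-61.439, -22.202) km/h.
Bearing = atan2(-61.44, -22.20) = 250.13° clockwise from north.

250°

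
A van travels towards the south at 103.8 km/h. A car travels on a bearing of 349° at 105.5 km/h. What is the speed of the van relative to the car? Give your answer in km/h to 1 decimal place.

208.3 km/h

Taking east as x and north as y: van velocity = (0.000, -103.800) km/h; car velocity = (-20.130, 103.562) km/h.
Velocity of van relative to car = (0.000, -103.800) − (-20.130, 103.562) = (20.130, -207.362) km/h.
Magnitude = |(20.130, -207.362)| = 208.336 km/h.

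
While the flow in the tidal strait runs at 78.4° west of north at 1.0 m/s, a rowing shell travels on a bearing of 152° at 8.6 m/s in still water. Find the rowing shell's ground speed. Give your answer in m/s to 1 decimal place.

Taking east as x and north as y: velocity relative to the water = (4.037, -7.593) m/s; the water relative to ground = (-0.980, 0.201) m/s.
Velocity relative to ground = (4.037, -7.593) + (-0.980, 0.201) = (3.058, -7.392) m/s.
Speed = |(3.058, -7.392)| = 8.000 m/s.

8.0 m/s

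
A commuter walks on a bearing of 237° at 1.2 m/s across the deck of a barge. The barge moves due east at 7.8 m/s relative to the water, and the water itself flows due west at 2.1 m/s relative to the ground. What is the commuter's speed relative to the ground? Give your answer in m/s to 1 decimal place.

In east/north components (m/s): commuter relative to barge = (-1.006, -0.654); barge relative to water = (7.800, 0.000); water relative to ground = (-2.100, 0.000).
Sum = (4.694, -0.654) m/s.
Speed = |(4.694, -0.654)| = 4.739 m/s.

4.7 m/s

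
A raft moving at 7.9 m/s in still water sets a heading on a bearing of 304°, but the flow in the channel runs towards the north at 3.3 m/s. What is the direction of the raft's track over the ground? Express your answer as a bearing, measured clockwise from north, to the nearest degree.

320°

Taking east as x and north as y: velocity relative to the water = (-6.549, 4.418) m/s; the water relative to ground = (0.000, 3.300) m/s.
Velocity relative to ground = (-6.549, 4.418) + (0.000, 3.300) = (-6.549, 7.718) m/s.
Bearing = atan2(-6.55, 7.72) = 319.68° clockwise from north.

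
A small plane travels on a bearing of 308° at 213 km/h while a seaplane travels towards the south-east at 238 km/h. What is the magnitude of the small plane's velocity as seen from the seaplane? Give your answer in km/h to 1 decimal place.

Taking east as x and north as y: small plane velocity = (-167.846, 131.136) km/h; seaplane velocity = (168.291, -168.291) km/h.
Velocity of small plane relative to seaplane = (-167.846, 131.136) − (168.291, -168.291) = (-336.138, 299.427) km/h.
Magnitude = |(-336.138, 299.427)| = 450.161 km/h.

450.2 km/h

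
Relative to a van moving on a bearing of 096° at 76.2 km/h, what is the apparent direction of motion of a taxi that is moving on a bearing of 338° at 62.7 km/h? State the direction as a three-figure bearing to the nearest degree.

Taking east as x and north as y: taxi velocity = (-23.488, 58.134) km/h; van velocity = (75.783, -7.965) km/h.
Velocity of taxi relative to van = (-23.488, 58.134) − (75.783, -7.965) = (-99.270, 66.099) km/h.
Bearing = atan2(-99.27, 66.10) = 303.66° clockwise from north.

304°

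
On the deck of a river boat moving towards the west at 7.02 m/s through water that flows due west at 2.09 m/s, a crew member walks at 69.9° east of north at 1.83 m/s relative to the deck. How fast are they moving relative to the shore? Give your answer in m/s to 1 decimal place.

7.4 m/s

In east/north components (m/s): crew member relative to river boat = (1.719, 0.629); river boat relative to water = (-7.020, 0.000); water relative to ground = (-2.090, 0.000).
Sum = (-7.391, 0.629) m/s.
Speed = |(-7.391, 0.629)| = 7.418 m/s.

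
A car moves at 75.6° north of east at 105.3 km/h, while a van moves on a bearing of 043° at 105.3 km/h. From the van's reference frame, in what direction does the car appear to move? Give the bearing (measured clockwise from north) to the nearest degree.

299°

Taking east as x and north as y: car velocity = (26.187, 101.992) km/h; van velocity = (71.814, 77.012) km/h.
Velocity of car relative to van = (26.187, 101.992) − (71.814, 77.012) = (-45.627, 24.980) km/h.
Bearing = atan2(-45.63, 24.98) = 298.70° clockwise from north.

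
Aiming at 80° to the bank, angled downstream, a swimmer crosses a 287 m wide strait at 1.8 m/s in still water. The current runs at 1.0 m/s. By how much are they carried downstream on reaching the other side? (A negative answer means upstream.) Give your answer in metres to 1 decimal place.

212.5 m

Perpendicular speed = 1.773 m/s; crossing time = 287 / 1.773 = 161.904 s.
Net downstream speed = 1.313 m/s.
Drift = 1.313 × 161.904 = 212.510 m (downstream).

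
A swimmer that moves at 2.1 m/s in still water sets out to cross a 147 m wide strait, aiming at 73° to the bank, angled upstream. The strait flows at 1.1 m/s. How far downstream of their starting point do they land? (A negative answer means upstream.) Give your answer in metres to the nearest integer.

36 m

Perpendicular speed = 2.008 m/s; crossing time = 147 / 2.008 = 73.198 s.
Net downstream speed = 0.486 m/s.
Drift = 0.486 × 73.198 = 35.576 m (downstream).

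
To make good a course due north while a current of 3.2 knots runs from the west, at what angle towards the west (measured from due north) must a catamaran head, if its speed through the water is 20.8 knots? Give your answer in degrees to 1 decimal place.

8.8°

The current pushes perpendicular to the desired track; the heading must have a component into the current equal to 3.2 knots: 20.8 sin θ = 3.2.
sin θ = 0.1538, so θ = 8.850°.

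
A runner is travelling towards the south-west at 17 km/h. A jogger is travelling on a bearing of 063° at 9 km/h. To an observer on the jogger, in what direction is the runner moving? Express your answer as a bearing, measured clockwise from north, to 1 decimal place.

Taking east as x and north as y: runner velocity = (-12.021, -12.021) km/h; jogger velocity = (8.019, 4.086) km/h.
Velocity of runner relative to jogger = (-12.021, -12.021) − (8.019, 4.086) = (-20.040, -16.107) km/h.
Bearing = atan2(-20.04, -16.11) = 231.21° clockwise from north.

231.2°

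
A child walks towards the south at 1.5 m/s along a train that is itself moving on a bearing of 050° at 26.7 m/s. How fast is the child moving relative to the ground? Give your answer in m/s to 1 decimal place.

25.8 m/s

Taking east as x and north as y: train velocity = (20.453, 17.162) m/s; child velocity relative to train = (0.000, -1.500) m/s.
Velocity relative to ground = (20.453, 17.162) + (0.000, -1.500) = (20.453, 15.662) m/s.
Speed = |(20.453, 15.662)| = 25.761 m/s.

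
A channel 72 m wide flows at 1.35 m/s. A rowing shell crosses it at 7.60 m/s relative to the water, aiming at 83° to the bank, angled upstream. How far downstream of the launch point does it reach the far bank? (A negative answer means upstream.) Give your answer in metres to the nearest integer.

4 m

Perpendicular speed = 7.543 m/s; crossing time = 72 / 7.543 = 9.545 s.
Net downstream speed = 0.424 m/s.
Drift = 0.424 × 9.545 = 4.045 m (downstream).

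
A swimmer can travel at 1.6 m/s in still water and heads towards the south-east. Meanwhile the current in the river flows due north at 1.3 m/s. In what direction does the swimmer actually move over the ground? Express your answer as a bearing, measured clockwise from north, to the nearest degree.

Taking east as x and north as y: velocity relative to the water = (1.131, -1.131) m/s; the water relative to ground = (0.000, 1.300) m/s.
Velocity relative to ground = (1.131, -1.131) + (0.000, 1.300) = (1.131, 0.169) m/s.
Bearing = atan2(1.13, 0.17) = 81.52° clockwise from north.

082°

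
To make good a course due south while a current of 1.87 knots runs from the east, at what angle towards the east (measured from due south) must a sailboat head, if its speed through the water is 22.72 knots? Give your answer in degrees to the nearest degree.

5°

The current pushes perpendicular to the desired track; the heading must have a component into the current equal to 1.87 knots: 22.72 sin θ = 1.87.
sin θ = 0.0823, so θ = 4.721°.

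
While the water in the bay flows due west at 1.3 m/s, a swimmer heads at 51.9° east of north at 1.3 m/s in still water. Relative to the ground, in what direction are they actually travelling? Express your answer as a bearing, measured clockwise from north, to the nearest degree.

Taking east as x and north as y: velocity relative to the water = (1.023, 0.802) m/s; the water relative to ground = (-1.300, 0.000) m/s.
Velocity relative to ground = (1.023, 0.802) + (-1.300, 0.000) = (-0.277, 0.802) m/s.
Bearing = atan2(-0.28, 0.80) = 340.95° clockwise from north.

341°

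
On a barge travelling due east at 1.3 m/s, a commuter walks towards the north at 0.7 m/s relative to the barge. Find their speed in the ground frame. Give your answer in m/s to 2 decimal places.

1.48 m/s

Taking east as x and north as y: barge velocity = (1.300, 0.000) m/s; commuter velocity relative to barge = (0.000, 0.700) m/s.
Velocity relative to ground = (1.300, 0.000) + (0.000, 0.700) = (1.300, 0.700) m/s.
Speed = |(1.300, 0.700)| = 1.476 m/s.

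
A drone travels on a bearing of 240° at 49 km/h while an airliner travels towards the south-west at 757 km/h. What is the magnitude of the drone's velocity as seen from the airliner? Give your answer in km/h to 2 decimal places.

709.78 km/h

Taking east as x and north as y: drone velocity = (-42.435, -24.500) km/h; airliner velocity = (-535.280, -535.280) km/h.
Velocity of drone relative to airliner = (-42.435, -24.500) − (-535.280, -535.280) = (492.845, 510.780) km/h.
Magnitude = |(492.845, 510.780)| = 709.783 km/h.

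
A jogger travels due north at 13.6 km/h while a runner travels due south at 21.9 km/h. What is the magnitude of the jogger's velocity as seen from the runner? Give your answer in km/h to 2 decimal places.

Taking east as x and north as y: jogger velocity = (0.000, 13.600) km/h; runner velocity = (0.000, -21.900) km/h.
Velocity of jogger relative to runner = (0.000, 13.600) − (0.000, -21.900) = (0.000, 35.500) km/h.
Magnitude = |(0.000, 35.500)| = 35.500 km/h.

35.50 km/h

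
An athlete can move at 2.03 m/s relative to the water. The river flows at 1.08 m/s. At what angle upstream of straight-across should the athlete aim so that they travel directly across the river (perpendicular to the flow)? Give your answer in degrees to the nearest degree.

32°

To cancel the current, the upstream component of the athlete's velocity must equal the flow: 2.03 sin θ = 1.08.
sin θ = 1.08 / 2.03 = 0.5320.
θ = arcsin(0.5320) = 32.142°.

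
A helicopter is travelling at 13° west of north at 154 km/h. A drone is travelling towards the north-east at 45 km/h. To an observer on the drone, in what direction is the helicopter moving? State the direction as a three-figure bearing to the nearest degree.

Taking east as x and north as y: helicopter velocity = (-34.642, 150.053) km/h; drone velocity = (31.820, 31.820) km/h.
Velocity of helicopter relative to drone = (-34.642, 150.053) − (31.820, 31.820) = (-66.462, 118.233) km/h.
Bearing = atan2(-66.46, 118.23) = 330.66° clockwise from north.

331°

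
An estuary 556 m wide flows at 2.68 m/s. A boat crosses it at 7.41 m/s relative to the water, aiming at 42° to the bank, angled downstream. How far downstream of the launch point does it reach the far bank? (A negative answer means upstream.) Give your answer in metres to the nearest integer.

Perpendicular speed = 4.958 m/s; crossing time = 556 / 4.958 = 112.136 s.
Net downstream speed = 8.187 m/s.
Drift = 8.187 × 112.136 = 918.025 m (downstream).

918 m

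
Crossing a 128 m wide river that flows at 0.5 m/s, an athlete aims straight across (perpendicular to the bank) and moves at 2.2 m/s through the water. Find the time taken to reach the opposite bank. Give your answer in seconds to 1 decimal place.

58.2 s

The component of the athlete's velocity perpendicular to the bank is 2.2 m/s.
The current is parallel to the bank, so it does not affect the crossing time.
Time = 128 / 2.200 = 58.182 s.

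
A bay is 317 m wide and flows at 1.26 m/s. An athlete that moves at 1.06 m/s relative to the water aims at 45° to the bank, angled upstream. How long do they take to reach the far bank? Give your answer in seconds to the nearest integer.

423 s

The component of the athlete's velocity perpendicular to the bank is 1.06 × sin 45° = 0.750 m/s.
The current is parallel to the bank, so it does not affect the crossing time.
Time = 317 / 0.750 = 422.930 s.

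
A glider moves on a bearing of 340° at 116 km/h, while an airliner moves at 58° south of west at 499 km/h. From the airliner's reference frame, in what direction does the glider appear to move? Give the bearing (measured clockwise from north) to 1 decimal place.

Taking east as x and north as y: glider velocity = (-39.674, 109.004) km/h; airliner velocity = (-264.430, -423.176) km/h.
Velocity of glider relative to airliner = (-39.674, 109.004) − (-264.430, -423.176) = (224.755, 532.180) km/h.
Bearing = atan2(224.76, 532.18) = 22.90° clockwise from north.

022.9°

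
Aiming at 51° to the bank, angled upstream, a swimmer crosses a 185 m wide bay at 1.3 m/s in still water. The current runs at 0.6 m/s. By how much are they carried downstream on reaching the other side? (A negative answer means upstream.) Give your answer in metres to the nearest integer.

-40 m

Perpendicular speed = 1.010 m/s; crossing time = 185 / 1.010 = 183.116 s.
Net downstream speed = -0.218 m/s.
Drift = -0.218 × 183.116 = -39.941 m (upstream).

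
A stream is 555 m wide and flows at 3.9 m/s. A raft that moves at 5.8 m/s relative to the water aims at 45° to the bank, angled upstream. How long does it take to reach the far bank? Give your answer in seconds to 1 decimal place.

The component of the raft's velocity perpendicular to the bank is 5.8 × sin 45° = 4.101 m/s.
The current is parallel to the bank, so it does not affect the crossing time.
Time = 555 / 4.101 = 135.326 s.

135.3 s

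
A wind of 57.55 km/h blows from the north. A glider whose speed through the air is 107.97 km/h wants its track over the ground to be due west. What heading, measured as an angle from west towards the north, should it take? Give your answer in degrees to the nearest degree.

32°

The wind pushes perpendicular to the desired track; the heading must have a component into the wind equal to 57.55 km/h: 107.97 sin θ = 57.55.
sin θ = 0.5330, so θ = 32.210°.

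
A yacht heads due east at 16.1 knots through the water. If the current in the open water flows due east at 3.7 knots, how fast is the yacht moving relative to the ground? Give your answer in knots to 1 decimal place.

19.8 knots

Taking east as x and north as y: velocity relative to the water = (16.100, 0.000) knots; the water relative to ground = (3.700, 0.000) knots.
Velocity relative to ground = (16.100, 0.000) + (3.700, 0.000) = (19.800, 0.000) knots.
Speed = |(19.800, 0.000)| = 19.800 knots.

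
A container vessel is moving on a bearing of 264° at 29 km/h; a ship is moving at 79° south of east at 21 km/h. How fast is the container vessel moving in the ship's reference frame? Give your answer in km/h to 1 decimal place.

Taking east as x and north as y: container vessel velocity = (-28.841, -3.031) km/h; ship velocity = (4.007, -20.614) km/h.
Velocity of container vessel relative to ship = (-28.841, -3.031) − (4.007, -20.614) = (-32.848, 17.583) km/h.
Magnitude = |(-32.848, 17.583)| = 37.258 km/h.

37.3 km/h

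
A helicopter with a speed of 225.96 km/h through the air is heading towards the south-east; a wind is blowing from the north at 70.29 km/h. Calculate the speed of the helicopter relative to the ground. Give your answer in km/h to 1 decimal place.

Taking east as x and north as y: velocity relative to the air = (159.778, -159.778) km/h; the air relative to ground = (0.000, -70.290) km/h.
Velocity relative to ground = (159.778, -159.778) + (0.000, -70.290) = (159.778, -230.068) km/h.
Speed = |(159.778, -230.068)| = 280.107 km/h.

280.1 km/h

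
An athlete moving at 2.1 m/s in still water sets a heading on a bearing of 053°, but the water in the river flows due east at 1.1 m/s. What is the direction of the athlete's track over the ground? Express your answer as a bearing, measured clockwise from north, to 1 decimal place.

065.5°

Taking east as x and north as y: velocity relative to the water = (1.677, 1.264) m/s; the water relative to ground = (1.100, 0.000) m/s.
Velocity relative to ground = (1.677, 1.264) + (1.100, 0.000) = (2.777, 1.264) m/s.
Bearing = atan2(2.78, 1.26) = 65.53° clockwise from north.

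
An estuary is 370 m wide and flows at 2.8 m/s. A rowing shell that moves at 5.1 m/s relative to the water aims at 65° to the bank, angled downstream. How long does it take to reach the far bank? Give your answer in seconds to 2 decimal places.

The component of the rowing shell's velocity perpendicular to the bank is 5.1 × sin 65° = 4.622 m/s.
Only the cross-stream component determines the crossing time; the current contributes nothing perpendicular to the bank.
Time = 370 / 4.622 = 80.049 s.

80.05 s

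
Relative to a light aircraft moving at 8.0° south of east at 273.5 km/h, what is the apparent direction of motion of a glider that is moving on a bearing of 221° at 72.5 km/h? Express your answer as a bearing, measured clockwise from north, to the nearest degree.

Taking east as x and north as y: glider velocity = (-47.564, -54.716) km/h; light aircraft velocity = (270.838, -38.064) km/h.
Velocity of glider relative to light aircraft = (-47.564, -54.716) − (270.838, -38.064) = (-318.403, -16.653) km/h.
Bearing = atan2(-318.40, -16.65) = 267.01° clockwise from north.

267°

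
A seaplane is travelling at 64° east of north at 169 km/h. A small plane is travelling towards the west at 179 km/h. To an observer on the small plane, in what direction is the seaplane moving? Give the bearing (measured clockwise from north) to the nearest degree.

077°

Taking east as x and north as y: seaplane velocity = (151.896, 74.085) km/h; small plane velocity = (-179.000, 0.000) km/h.
Velocity of seaplane relative to small plane = (151.896, 74.085) − (-179.000, 0.000) = (330.896, 74.085) km/h.
Bearing = atan2(330.90, 74.08) = 77.38° clockwise from north.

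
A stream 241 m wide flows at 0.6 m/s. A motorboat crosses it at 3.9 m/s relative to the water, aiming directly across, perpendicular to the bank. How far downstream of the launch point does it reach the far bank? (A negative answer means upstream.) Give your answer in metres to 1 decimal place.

Perpendicular speed = 3.900 m/s; crossing time = 241 / 3.900 = 61.795 s.
Net downstream speed = 0.600 m/s.
Drift = 0.600 × 61.795 = 37.077 m (downstream).

37.1 m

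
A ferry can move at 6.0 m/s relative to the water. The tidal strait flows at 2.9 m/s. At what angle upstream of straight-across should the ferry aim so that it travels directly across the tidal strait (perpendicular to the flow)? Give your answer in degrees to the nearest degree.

29°

To cancel the current, the upstream component of the ferry's velocity must equal the flow: 6.0 sin θ = 2.9.
sin θ = 2.9 / 6.0 = 0.4833.
θ = arcsin(0.4833) = 28.903°.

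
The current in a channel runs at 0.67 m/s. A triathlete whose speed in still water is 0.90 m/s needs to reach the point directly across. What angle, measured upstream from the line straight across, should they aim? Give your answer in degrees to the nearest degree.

48°

To cancel the current, the upstream component of the triathlete's velocity must equal the flow: 0.90 sin θ = 0.67.
sin θ = 0.67 / 0.90 = 0.7444.
θ = arcsin(0.7444) = 48.111°.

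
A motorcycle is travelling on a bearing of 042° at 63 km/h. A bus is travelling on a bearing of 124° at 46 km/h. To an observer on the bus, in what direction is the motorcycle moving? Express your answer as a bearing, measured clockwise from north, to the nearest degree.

003°

Taking east as x and north as y: motorcycle velocity = (42.155, 46.818) km/h; bus velocity = (38.136, -25.723) km/h.
Velocity of motorcycle relative to bus = (42.155, 46.818) − (38.136, -25.723) = (4.019, 72.541) km/h.
Bearing = atan2(4.02, 72.54) = 3.17° clockwise from north.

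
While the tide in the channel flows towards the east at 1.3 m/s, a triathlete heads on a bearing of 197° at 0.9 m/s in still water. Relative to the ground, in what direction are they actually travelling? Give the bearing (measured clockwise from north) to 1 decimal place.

129.7°

Taking east as x and north as y: velocity relative to the water = (-0.263, -0.861) m/s; the water relative to ground = (1.300, 0.000) m/s.
Velocity relative to ground = (-0.263, -0.861) + (1.300, 0.000) = (1.037, -0.861) m/s.
Bearing = atan2(1.04, -0.86) = 129.70° clockwise from north.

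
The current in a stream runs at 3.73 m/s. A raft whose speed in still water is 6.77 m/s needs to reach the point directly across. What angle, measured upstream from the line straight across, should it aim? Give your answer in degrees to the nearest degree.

33°

To cancel the current, the upstream component of the raft's velocity must equal the flow: 6.77 sin θ = 3.73.
sin θ = 3.73 / 6.77 = 0.5510.
θ = arcsin(0.5510) = 33.433°.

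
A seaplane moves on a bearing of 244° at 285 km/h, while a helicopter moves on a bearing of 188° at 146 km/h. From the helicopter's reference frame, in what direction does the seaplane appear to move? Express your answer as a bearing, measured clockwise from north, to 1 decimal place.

274.8°

Taking east as x and north as y: seaplane velocity = (-256.156, -124.936) km/h; helicopter velocity = (-20.319, -144.579) km/h.
Velocity of seaplane relative to helicopter = (-256.156, -124.936) − (-20.319, -144.579) = (-235.837, 19.643) km/h.
Bearing = atan2(-235.84, 19.64) = 274.76° clockwise from north.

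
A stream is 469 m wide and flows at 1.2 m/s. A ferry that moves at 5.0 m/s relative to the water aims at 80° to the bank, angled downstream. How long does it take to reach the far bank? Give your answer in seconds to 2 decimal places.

The component of the ferry's velocity perpendicular to the bank is 5.0 × sin 80° = 4.924 m/s.
The flow acts along the bank and has no component across it.
Time = 469 / 4.924 = 95.247 s.

95.25 s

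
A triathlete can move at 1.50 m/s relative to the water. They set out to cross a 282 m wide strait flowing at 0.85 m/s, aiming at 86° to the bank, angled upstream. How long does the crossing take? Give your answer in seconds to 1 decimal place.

The component of the triathlete's velocity perpendicular to the bank is 1.50 × sin 86° = 1.496 m/s.
Only the cross-stream component determines the crossing time; the current contributes nothing perpendicular to the bank.
Time = 282 / 1.496 = 188.459 s.

188.5 s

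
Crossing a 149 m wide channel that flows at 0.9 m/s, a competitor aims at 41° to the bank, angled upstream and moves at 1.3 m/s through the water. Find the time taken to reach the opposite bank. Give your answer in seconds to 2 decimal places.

174.70 s

The component of the competitor's velocity perpendicular to the bank is 1.3 × sin 41° = 0.853 m/s.
The flow acts along the bank and has no component across it.
Time = 149 / 0.853 = 174.703 s.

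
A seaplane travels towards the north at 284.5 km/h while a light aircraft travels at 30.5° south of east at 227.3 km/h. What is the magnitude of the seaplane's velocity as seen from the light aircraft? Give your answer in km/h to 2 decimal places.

445.25 km/h

Taking east as x and north as y: seaplane velocity = (0.000, 284.500) km/h; light aircraft velocity = (195.848, -115.363) km/h.
Velocity of seaplane relative to light aircraft = (0.000, 284.500) − (195.848, -115.363) = (-195.848, 399.863) km/h.
Magnitude = |(-195.848, 399.863)| = 445.250 km/h.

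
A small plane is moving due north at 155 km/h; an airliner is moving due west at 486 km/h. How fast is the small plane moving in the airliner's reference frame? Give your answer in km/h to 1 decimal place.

Taking east as x and north as y: small plane velocity = (0.000, 155.000) km/h; airliner velocity = (-486.000, 0.000) km/h.
Velocity of small plane relative to airliner = (0.000, 155.000) − (-486.000, 0.000) = (486.000, 155.000) km/h.
Magnitude = |(486.000, 155.000)| = 510.119 km/h.

510.1 km/h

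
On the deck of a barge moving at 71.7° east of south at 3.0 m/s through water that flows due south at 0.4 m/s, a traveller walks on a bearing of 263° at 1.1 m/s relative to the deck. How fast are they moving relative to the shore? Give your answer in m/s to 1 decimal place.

In east/north components (m/s): traveller relative to barge = (-1.092, -0.134); barge relative to water = (2.848, -0.942); water relative to ground = (0.000, -0.400).
Sum = (1.756, -1.476) m/s.
Speed = |(1.756, -1.476)| = 2.294 m/s.

2.3 m/s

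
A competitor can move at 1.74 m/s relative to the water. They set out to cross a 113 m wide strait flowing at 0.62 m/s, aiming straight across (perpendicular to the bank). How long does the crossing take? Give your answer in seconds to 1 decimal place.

The component of the competitor's velocity perpendicular to the bank is 1.74 m/s.
Only the cross-stream component determines the crossing time; the current contributes nothing perpendicular to the bank.
Time = 113 / 1.740 = 64.943 s.

64.9 s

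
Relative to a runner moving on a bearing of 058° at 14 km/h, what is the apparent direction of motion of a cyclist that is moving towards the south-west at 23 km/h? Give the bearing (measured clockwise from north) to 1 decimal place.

Taking east as x and north as y: cyclist velocity = (-16.263, -16.263) km/h; runner velocity = (11.873, 7.419) km/h.
Velocity of cyclist relative to runner = (-16.263, -16.263) − (11.873, 7.419) = (-28.136, -23.682) km/h.
Bearing = atan2(-28.14, -23.68) = 229.91° clockwise from north.

229.9°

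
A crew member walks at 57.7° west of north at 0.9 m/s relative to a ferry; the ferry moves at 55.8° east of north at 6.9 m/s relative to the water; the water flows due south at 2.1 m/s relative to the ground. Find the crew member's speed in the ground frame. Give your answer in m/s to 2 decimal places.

In east/north components (m/s): crew member relative to ferry = (-0.761, 0.481); ferry relative to water = (5.707, 3.878); water relative to ground = (0.000, -2.100).
Sum = (4.946, 2.259) m/s.
Speed = |(4.946, 2.259)| = 5.438 m/s.

5.44 m/s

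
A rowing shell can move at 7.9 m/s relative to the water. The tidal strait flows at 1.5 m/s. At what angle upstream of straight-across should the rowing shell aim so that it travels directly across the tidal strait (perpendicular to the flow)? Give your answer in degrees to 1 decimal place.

10.9°

To cancel the current, the upstream component of the rowing shell's velocity must equal the flow: 7.9 sin θ = 1.5.
sin θ = 1.5 / 7.9 = 0.1899.
θ = arcsin(0.1899) = 10.945°.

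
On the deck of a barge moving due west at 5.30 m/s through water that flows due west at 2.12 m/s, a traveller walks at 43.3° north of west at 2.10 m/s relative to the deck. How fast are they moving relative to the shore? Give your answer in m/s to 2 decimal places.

9.06 m/s

In east/north components (m/s): traveller relative to barge = (-1.528, 1.440); barge relative to water = (-5.300, 0.000); water relative to ground = (-2.120, 0.000).
Sum = (-8.948, 1.440) m/s.
Speed = |(-8.948, 1.440)| = 9.063 m/s.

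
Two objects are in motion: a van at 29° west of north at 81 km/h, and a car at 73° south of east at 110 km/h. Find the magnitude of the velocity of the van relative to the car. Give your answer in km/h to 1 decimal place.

Taking east as x and north as y: van velocity = (-39.270, 70.844) km/h; car velocity = (32.161, -105.194) km/h.
Velocity of van relative to car = (-39.270, 70.844) − (32.161, -105.194) = (-71.430, 176.038) km/h.
Magnitude = |(-71.430, 176.038)| = 189.978 km/h.

190.0 km/h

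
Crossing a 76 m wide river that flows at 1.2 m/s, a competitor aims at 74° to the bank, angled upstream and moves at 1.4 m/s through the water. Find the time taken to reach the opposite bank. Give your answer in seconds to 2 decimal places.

56.47 s

The component of the competitor's velocity perpendicular to the bank is 1.4 × sin 74° = 1.346 m/s.
The current is parallel to the bank, so it does not affect the crossing time.
Time = 76 / 1.346 = 56.473 s.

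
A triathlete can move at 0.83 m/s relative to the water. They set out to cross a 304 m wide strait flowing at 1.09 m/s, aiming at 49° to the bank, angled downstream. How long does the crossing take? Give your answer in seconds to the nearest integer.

The component of the triathlete's velocity perpendicular to the bank is 0.83 × sin 49° = 0.626 m/s.
The flow acts along the bank and has no component across it.
Time = 304 / 0.626 = 485.306 s.

485 s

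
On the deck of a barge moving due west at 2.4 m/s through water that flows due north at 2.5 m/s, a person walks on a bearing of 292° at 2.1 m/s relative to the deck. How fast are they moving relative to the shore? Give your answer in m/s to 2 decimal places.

5.45 m/s

In east/north components (m/s): person relative to barge = (-1.947, 0.787); barge relative to water = (-2.400, 0.000); water relative to ground = (0.000, 2.500).
Sum = (-4.347, 3.287) m/s.
Speed = |(-4.347, 3.287)| = 5.450 m/s.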